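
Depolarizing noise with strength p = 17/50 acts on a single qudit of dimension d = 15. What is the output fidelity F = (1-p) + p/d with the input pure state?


F = (1-p) + p/d
= (1 - 0.3400) + 0.3400/15
= 0.6600 + 0.0227
= 0.6827

0.6827


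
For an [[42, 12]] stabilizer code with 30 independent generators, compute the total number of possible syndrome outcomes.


Each stabilizer generator gives a binary (+1 or -1) measurement outcome.
With 30 independent generators:
Total syndromes = 2^30
= 1073741824

1073741824


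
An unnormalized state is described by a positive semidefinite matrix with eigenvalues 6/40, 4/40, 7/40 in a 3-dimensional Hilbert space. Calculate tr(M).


tr(M) = sum of eigenvalues
= 6/40 + 4/40 + 7/40
= 17/40
= 0.4250

0.4250


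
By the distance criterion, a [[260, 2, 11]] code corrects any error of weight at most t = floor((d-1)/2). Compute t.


Code parameters: [[260, 2, 11]], distance d = 11.
Number of correctable errors = floor((d-1)/2)
= floor((11 - 1)/2)
= floor(10/2)
= 5

5


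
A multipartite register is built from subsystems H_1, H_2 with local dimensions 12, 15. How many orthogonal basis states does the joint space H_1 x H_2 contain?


dim(H_1 x H_2) = 12 * 15
= 180

180


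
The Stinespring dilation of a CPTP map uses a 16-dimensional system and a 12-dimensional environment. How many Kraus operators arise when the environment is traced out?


Tracing out the environment in an orthonormal basis {|i>_E} gives Kraus operators K_i = <i|_E U |0>_E.
Number of Kraus operators = dim(H_env) = d_env
= 12

12


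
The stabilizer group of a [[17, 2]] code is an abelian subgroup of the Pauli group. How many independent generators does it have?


For an [[n,k]] stabilizer code:
Number of stabilizer generators = n - k
= 17 - 2
= 15

15


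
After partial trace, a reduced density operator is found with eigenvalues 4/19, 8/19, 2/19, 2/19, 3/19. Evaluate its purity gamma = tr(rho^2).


tr(rho^2) = sum of eigenvalues squared
= (4/19)^2 + (8/19)^2 + (2/19)^2 + (2/19)^2 + (3/19)^2
= (16 + 64 + 4 + 4 + 9) / 361
= 97/361
= 0.2687

0.2687


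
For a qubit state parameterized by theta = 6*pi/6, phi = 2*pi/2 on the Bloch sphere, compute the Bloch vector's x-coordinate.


theta = 3.1416, phi = 3.1416
r_x = sin(theta)*cos(phi) = 0.0000 * -1.0000
r_x = 0.0000

0.0000


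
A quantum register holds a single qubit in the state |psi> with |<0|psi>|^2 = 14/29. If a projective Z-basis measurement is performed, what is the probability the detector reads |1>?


|alpha|^2 = 14/29 = 0.4828
|beta|^2 = 1 - 14/29 = 15/29 = 0.5172
P(|1>) = |beta|^2 = 0.5172

0.5172


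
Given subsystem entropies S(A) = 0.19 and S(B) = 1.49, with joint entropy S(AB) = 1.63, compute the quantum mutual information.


I(A:B) = S(A) + S(B) - S(AB)
= 0.19 + 1.49 - 1.63
= 0.0500

0.0500


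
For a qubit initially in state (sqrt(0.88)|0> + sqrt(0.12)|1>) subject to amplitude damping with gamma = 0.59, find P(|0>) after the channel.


For amplitude damping with parameter gamma on state sqrt(a)|0> + sqrt(b)|1>:
alpha^2 = 0.88, beta^2 = 0.12
P(|0>) = alpha^2 + gamma * beta^2
= 0.88 + 0.59 * 0.12
= 0.88 + 0.0708
= 0.9508

0.9508


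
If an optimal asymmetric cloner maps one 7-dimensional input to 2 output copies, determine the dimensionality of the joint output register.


Output space = H^(tensor 2) where dim(H) = 7
dim = 7^2
= 49

49


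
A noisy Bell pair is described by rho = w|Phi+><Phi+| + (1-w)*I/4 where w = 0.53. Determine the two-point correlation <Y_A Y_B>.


|Phi+> = (|00> + |11>)/sqrt(2)
For the pure Bell state, <Y_A Y_B> = -1 (Bell-state Pauli correlator).
The maximally-mixed part I/4 has tr(I/4 * P tensor P) = 0 for any traceless Pauli P.
So <Y_A Y_B>_rho = w * (-1) + (1 - w) * 0
= 0.53 * (-1)
= -0.5300

-0.5300


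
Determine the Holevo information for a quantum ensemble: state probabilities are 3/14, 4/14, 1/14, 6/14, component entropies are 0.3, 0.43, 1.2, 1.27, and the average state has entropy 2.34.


chi = S(rho) - sum_i p_i * S(rho_i)
Weighted entropy = 3/14 * 0.3 + 4/14 * 0.43 + 1/14 * 1.2 + 6/14 * 1.27
= 0.8171
chi = 2.34 - 0.8171
= 1.5229

1.5229


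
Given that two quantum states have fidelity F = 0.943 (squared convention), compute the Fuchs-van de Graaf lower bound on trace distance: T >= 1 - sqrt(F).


Fuchs-van de Graaf (squared-fidelity convention): 1 - sqrt(F) <= T <= sqrt(1 - F).
Lower bound: T >= 1 - sqrt(F)
sqrt(F) = sqrt(0.943) = 0.9711
T >= 1 - 0.9711
T >= 0.0289

0.0289


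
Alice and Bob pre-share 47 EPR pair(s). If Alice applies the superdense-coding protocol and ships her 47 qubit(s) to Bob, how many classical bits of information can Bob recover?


Superdense coding allows 2 classical bits per shared entangled pair.
47 pair(s) -> 2 * 47 = 94 classical bits

94


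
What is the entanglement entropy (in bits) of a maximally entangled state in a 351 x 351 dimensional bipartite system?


For a maximally entangled state in d x d:
S = log2(d) = log2(351)
= 8.4553

8.4553


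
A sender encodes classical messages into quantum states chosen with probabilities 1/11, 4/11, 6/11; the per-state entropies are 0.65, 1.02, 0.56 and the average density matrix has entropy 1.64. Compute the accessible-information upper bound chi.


chi = S(rho) - sum_i p_i * S(rho_i)
Weighted entropy = 1/11 * 0.65 + 4/11 * 1.02 + 6/11 * 0.56
= 0.7355
chi = 1.64 - 0.7355
= 0.9045

0.9045


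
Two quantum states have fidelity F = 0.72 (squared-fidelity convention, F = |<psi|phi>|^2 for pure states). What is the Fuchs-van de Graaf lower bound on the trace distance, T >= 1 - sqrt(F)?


Fuchs-van de Graaf (squared-fidelity convention): 1 - sqrt(F) <= T <= sqrt(1 - F).
Lower bound: T >= 1 - sqrt(F)
sqrt(F) = sqrt(0.72) = 0.8485
T >= 1 - 0.8485
T >= 0.1515

0.1515


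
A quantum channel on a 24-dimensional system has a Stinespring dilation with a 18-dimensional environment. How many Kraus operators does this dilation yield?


Tracing out the environment in an orthonormal basis {|i>_E} gives Kraus operators K_i = <i|_E U |0>_E.
Number of Kraus operators = dim(H_env) = d_env
= 18

18


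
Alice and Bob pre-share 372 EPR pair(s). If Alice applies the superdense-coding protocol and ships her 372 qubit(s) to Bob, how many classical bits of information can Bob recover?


Superdense coding allows 2 classical bits per shared entangled pair.
372 pair(s) -> 2 * 372 = 744 classical bits

744


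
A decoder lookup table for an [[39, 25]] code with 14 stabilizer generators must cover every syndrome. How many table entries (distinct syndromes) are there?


Each stabilizer generator gives a binary (+1 or -1) measurement outcome.
With 14 independent generators:
Total syndromes = 2^14
= 16384

16384


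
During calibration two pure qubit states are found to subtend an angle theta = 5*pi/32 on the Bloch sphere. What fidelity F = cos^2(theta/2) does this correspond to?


For states separated by angle theta on Bloch sphere:
F = cos^2(theta/2)
theta = 5*pi/32 = 0.4909
theta/2 = 0.2454
cos(theta/2) = 0.9700
F = 0.9410

0.9410


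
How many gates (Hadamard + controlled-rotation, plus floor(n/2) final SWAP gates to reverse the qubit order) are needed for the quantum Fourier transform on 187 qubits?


Hadamard gates: 187
Controlled rotations: n*(n-1)/2 = 187*186/2 = 17391
SWAP gates: floor(n/2) = floor(187/2) = 93
Total = 187 + 17391 + 93
= 17671

17671


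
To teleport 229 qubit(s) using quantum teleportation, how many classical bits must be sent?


Quantum teleportation requires 2 classical bits per qubit teleported.
229 qubit(s) -> 2 * 229 = 458 classical bits

458


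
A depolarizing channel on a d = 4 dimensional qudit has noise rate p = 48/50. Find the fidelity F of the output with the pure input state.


F = (1-p) + p/d
= (1 - 0.9600) + 0.9600/4
= 0.0400 + 0.2400
= 0.2800

0.2800


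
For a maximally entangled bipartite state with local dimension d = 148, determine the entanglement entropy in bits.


For a maximally entangled state in d x d:
S = log2(d) = log2(148)
= 7.2095

7.2095


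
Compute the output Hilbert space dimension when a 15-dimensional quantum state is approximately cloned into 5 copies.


Output space = H^(tensor 5) where dim(H) = 15
dim = 15^5
= 225 (after 2 factors)
= 3375 (after 3 factors)
= 50625 (after 4 factors)
= 759375 (after 5 factors)
= 759375

759375


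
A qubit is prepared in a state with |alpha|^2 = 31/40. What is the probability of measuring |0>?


|alpha|^2 = 31/40 = 0.7750
|beta|^2 = 1 - 31/40 = 9/40 = 0.2250
P(|0>) = |alpha|^2 = 0.7750

0.7750


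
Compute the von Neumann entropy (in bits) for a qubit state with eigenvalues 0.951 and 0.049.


S = -p*log2(p) - (1-p)*log2(1-p)
p = 0.9510, 1-p = 0.0490
= -0.9510 * log2(0.9510) - 0.0490 * log2(0.0490)
= -(-0.0689) - (-0.2132)
= 0.2821

0.2821


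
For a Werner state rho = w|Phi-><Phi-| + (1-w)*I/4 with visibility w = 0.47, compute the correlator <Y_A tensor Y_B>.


|Phi-> = (|00> - |11>)/sqrt(2)
For the pure Bell state, <Y_A Y_B> = +1 (Bell-state Pauli correlator).
The maximally-mixed part I/4 has tr(I/4 * P tensor P) = 0 for any traceless Pauli P.
So <Y_A Y_B>_rho = w * (+1) + (1 - w) * 0
= 0.47 * (+1)
= 0.4700

0.4700


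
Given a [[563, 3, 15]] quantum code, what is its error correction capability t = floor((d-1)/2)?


Code parameters: [[563, 3, 15]], distance d = 15.
Number of correctable errors = floor((d-1)/2)
= floor((15 - 1)/2)
= floor(14/2)
= 7

7


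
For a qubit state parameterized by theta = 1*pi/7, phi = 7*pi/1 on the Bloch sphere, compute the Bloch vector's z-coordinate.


theta = 0.4488, phi = 21.9911
r_z = cos(theta) = 0.9010

0.9010


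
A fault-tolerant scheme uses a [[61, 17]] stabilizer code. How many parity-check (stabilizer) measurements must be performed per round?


For an [[n,k]] stabilizer code:
Number of stabilizer generators = n - k
= 61 - 17
= 44

44


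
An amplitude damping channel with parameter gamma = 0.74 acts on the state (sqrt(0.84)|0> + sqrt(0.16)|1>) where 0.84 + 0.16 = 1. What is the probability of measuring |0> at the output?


For amplitude damping with parameter gamma on state sqrt(a)|0> + sqrt(b)|1>:
alpha^2 = 0.84, beta^2 = 0.16
P(|0>) = alpha^2 + gamma * beta^2
= 0.84 + 0.74 * 0.16
= 0.84 + 0.1184
= 0.9584

0.9584


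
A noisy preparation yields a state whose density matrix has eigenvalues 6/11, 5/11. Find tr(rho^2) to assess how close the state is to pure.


tr(rho^2) = sum of eigenvalues squared
= (6/11)^2 + (5/11)^2
= (36 + 25) / 121
= 61/121
= 0.5041

0.5041


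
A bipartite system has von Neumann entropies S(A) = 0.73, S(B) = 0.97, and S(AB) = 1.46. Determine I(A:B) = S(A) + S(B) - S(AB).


I(A:B) = S(A) + S(B) - S(AB)
= 0.73 + 0.97 - 1.46
= 0.2400

0.2400


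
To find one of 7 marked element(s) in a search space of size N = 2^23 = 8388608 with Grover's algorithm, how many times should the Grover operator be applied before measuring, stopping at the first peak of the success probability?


After j Grover iterations the success probability is P(j) = sin^2((2j+1)*theta), where sin(theta) = sqrt(k/N).
N = 2^23 = 8388608, k = 7
sin(theta) = sqrt(k/N) = 0.0009134905729
theta = arcsin(sqrt(k/N)) = 0.0009134907 rad
P(j) reaches its first maximum when (2j+1)*theta is as close as possible to pi/2, i.e. j = round(pi/(4*theta) - 1/2).
pi/(4*theta) - 1/2 = 859.2769
(For comparison, the common estimate pi/4 * sqrt(N/k) = 859.7770; the exact maximiser is used here.)
Optimal iterations = 859

859


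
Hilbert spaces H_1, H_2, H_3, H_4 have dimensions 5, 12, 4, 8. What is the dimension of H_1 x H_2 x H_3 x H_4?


dim(H_1 x H_2 x H_3 x H_4) = 5 * 12 * 4 * 8
= 60 * 4 * 8
= 240 * 8
= 1920

1920


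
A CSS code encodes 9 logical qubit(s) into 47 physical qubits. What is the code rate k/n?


Code rate R = k/n
= 9/47
= 0.1915

0.1915


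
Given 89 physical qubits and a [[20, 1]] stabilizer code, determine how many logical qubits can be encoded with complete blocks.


Each code block uses 20 physical qubits for 1 logical qubit(s).
Number of complete blocks = floor(89 / 20) = 4
Logical qubits = 4 * 1
= 4

4


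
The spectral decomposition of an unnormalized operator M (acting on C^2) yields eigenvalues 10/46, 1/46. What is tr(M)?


tr(M) = sum of eigenvalues
= 10/46 + 1/46
= 11/46
= 0.2391

0.2391


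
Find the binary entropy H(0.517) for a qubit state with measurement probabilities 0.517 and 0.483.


S = -p*log2(p) - (1-p)*log2(1-p)
p = 0.5170, 1-p = 0.4830
= -0.5170 * log2(0.5170) - 0.4830 * log2(0.4830)
= -(-0.4921) - (-0.5071)
= 0.9992

0.9992


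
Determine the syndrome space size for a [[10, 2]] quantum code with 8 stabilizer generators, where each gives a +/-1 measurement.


Each stabilizer generator gives a binary (+1 or -1) measurement outcome.
With 8 independent generators:
Total syndromes = 2^8
= 256

256


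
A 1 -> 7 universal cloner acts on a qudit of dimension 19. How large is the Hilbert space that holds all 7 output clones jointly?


Output space = H^(tensor 7) where dim(H) = 19
dim = 19^7
= 361 (after 2 factors)
= 6859 (after 3 factors)
= 130321 (after 4 factors)
= 2476099 (after 5 factors)
= 47045881 (after 6 factors)
= 893871739 (after 7 factors)
= 893871739

893871739


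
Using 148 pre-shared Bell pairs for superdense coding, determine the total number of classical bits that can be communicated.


Superdense coding allows 2 classical bits per shared entangled pair.
148 pair(s) -> 2 * 148 = 296 classical bits

296


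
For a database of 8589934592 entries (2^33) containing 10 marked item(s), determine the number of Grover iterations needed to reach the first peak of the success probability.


After j Grover iterations the success probability is P(j) = sin^2((2j+1)*theta), where sin(theta) = sqrt(k/N).
N = 2^33 = 8589934592, k = 10
sin(theta) = sqrt(k/N) = 3.41196896e-05
theta = arcsin(sqrt(k/N)) = 3.41196896e-05 rad
P(j) reaches its first maximum when (2j+1)*theta is as close as possible to pi/2, i.e. j = round(pi/(4*theta) - 1/2).
pi/(4*theta) - 1/2 = 23018.4129
(For comparison, the common estimate pi/4 * sqrt(N/k) = 23018.9129; the exact maximiser is used here.)
Optimal iterations = 23018

23018


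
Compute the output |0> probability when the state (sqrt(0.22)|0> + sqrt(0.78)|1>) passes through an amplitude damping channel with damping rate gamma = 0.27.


For amplitude damping with parameter gamma on state sqrt(a)|0> + sqrt(b)|1>:
alpha^2 = 0.22, beta^2 = 0.78
P(|0>) = alpha^2 + gamma * beta^2
= 0.22 + 0.27 * 0.78
= 0.22 + 0.2106
= 0.4306

0.4306


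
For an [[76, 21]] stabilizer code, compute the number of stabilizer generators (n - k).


For an [[n,k]] stabilizer code:
Number of stabilizer generators = n - k
= 76 - 21
= 55

55


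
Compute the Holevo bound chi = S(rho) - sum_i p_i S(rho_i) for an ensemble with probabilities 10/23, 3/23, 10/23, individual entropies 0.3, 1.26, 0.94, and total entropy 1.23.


chi = S(rho) - sum_i p_i * S(rho_i)
Weighted entropy = 10/23 * 0.3 + 3/23 * 1.26 + 10/23 * 0.94
= 0.7035
chi = 1.23 - 0.7035
= 0.5265

0.5265


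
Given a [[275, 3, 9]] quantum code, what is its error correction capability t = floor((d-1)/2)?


Code parameters: [[275, 3, 9]], distance d = 9.
Number of correctable errors = floor((d-1)/2)
= floor((9 - 1)/2)
= floor(8/2)
= 4

4


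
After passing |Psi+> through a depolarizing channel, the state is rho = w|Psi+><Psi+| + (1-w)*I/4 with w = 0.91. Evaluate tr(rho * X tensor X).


|Psi+> = (|01> + |10>)/sqrt(2)
For the pure Bell state, <X_A X_B> = +1 (Bell-state Pauli correlator).
The maximally-mixed part I/4 has tr(I/4 * P tensor P) = 0 for any traceless Pauli P.
So <X_A X_B>_rho = w * (+1) + (1 - w) * 0
= 0.91 * (+1)
= 0.9100

0.9100


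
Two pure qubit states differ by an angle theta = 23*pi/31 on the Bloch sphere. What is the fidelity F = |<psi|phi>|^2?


For states separated by angle theta on Bloch sphere:
F = cos^2(theta/2)
theta = 23*pi/31 = 2.3309
theta/2 = 1.1654
cos(theta/2) = 0.3944
F = 0.1555

0.1555


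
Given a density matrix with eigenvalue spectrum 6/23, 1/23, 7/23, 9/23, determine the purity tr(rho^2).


tr(rho^2) = sum of eigenvalues squared
= (6/23)^2 + (1/23)^2 + (7/23)^2 + (9/23)^2
= (36 + 1 + 49 + 81) / 529
= 167/529
= 0.3157

0.3157


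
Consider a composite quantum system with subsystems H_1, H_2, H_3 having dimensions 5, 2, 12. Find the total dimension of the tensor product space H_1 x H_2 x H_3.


dim(H_1 x H_2 x H_3) = 5 * 2 * 12
= 10 * 12
= 120

120


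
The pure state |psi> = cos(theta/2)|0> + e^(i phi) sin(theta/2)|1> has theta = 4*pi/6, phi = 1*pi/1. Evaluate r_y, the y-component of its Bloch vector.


theta = 2.0944, phi = 3.1416
r_y = sin(theta)*sin(phi) = 0.8660 * 0.0000
r_y = 0.0000

0.0000


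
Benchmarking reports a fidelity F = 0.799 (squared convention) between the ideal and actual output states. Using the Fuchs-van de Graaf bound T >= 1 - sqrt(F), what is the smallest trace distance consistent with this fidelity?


Fuchs-van de Graaf (squared-fidelity convention): 1 - sqrt(F) <= T <= sqrt(1 - F).
Lower bound: T >= 1 - sqrt(F)
sqrt(F) = sqrt(0.799) = 0.8939
T >= 1 - 0.8939
T >= 0.1061

0.1061


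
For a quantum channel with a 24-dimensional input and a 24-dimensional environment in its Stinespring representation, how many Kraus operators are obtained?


Tracing out the environment in an orthonormal basis {|i>_E} gives Kraus operators K_i = <i|_E U |0>_E.
Number of Kraus operators = dim(H_env) = d_env
= 24

24


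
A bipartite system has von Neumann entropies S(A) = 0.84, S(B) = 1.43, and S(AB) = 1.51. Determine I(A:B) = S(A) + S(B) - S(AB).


I(A:B) = S(A) + S(B) - S(AB)
= 0.84 + 1.43 - 1.51
= 0.7600

0.7600


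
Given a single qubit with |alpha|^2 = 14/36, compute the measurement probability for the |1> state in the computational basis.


|alpha|^2 = 14/36 = 0.3889
|beta|^2 = 1 - 14/36 = 22/36 = 0.6111
P(|1>) = |beta|^2 = 0.6111

0.6111


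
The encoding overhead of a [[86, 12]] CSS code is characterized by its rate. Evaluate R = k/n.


Code rate R = k/n
= 12/86
= 0.1395

0.1395


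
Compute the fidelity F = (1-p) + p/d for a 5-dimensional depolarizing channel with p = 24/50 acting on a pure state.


F = (1-p) + p/d
= (1 - 0.4800) + 0.4800/5
= 0.5200 + 0.0960
= 0.6160

0.6160


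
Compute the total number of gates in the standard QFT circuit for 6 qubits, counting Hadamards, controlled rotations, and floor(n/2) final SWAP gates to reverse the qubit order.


Hadamard gates: 6
Controlled rotations: n*(n-1)/2 = 6*5/2 = 15
SWAP gates: floor(n/2) = floor(6/2) = 3
Total = 6 + 15 + 3
= 24

24


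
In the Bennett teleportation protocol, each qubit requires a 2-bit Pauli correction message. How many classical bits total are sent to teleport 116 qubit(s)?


Quantum teleportation requires 2 classical bits per qubit teleported.
116 qubit(s) -> 2 * 116 = 232 classical bits

232


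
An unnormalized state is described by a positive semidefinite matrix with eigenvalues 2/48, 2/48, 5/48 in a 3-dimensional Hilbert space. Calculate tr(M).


tr(M) = sum of eigenvalues
= 2/48 + 2/48 + 5/48
= 9/48
= 0.1875

0.1875


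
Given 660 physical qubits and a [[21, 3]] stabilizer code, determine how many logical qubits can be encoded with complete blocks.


Each code block uses 21 physical qubits for 3 logical qubit(s).
Number of complete blocks = floor(660 / 21) = 31
Logical qubits = 31 * 3
= 93

93


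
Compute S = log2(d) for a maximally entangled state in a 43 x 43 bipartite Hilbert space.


For a maximally entangled state in d x d:
S = log2(d) = log2(43)
= 5.4263

5.4263


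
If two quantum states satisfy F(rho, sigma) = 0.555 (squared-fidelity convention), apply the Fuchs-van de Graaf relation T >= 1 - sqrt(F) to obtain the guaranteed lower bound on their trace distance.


Fuchs-van de Graaf (squared-fidelity convention): 1 - sqrt(F) <= T <= sqrt(1 - F).
Lower bound: T >= 1 - sqrt(F)
sqrt(F) = sqrt(0.555) = 0.7450
T >= 1 - 0.7450
T >= 0.2550

0.2550


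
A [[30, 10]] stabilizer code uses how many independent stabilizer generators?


For an [[n,k]] stabilizer code:
Number of stabilizer generators = n - k
= 30 - 10
= 20

20


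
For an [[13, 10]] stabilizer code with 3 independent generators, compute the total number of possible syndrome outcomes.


Each stabilizer generator gives a binary (+1 or -1) measurement outcome.
With 3 independent generators:
Total syndromes = 2^3
= 8

8


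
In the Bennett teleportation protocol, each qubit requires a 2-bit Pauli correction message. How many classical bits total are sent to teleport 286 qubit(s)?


Quantum teleportation requires 2 classical bits per qubit teleported.
286 qubit(s) -> 2 * 286 = 572 classical bits

572


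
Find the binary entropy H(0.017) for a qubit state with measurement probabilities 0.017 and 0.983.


S = -p*log2(p) - (1-p)*log2(1-p)
p = 0.0170, 1-p = 0.9830
= -0.0170 * log2(0.0170) - 0.9830 * log2(0.9830)
= -(-0.0999) - (-0.0243)
= 0.1242

0.1242


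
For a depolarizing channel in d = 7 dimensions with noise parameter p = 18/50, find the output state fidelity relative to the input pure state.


F = (1-p) + p/d
= (1 - 0.3600) + 0.3600/7
= 0.6400 + 0.0514
= 0.6914

0.6914


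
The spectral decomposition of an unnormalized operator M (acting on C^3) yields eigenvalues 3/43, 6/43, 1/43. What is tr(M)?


tr(M) = sum of eigenvalues
= 3/43 + 6/43 + 1/43
= 10/43
= 0.2326

0.2326


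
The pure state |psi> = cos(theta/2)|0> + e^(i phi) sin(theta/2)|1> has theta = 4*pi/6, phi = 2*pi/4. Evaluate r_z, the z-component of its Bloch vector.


theta = 2.0944, phi = 1.5708
r_z = cos(theta) = -0.5000

-0.5000


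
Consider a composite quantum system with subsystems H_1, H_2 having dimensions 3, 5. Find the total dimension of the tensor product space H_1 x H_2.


dim(H_1 x H_2) = 3 * 5
= 15

15


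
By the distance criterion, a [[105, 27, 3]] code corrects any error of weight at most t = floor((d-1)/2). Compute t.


Code parameters: [[105, 27, 3]], distance d = 3.
Number of correctable errors = floor((d-1)/2)
= floor((3 - 1)/2)
= floor(2/2)
= 1

1


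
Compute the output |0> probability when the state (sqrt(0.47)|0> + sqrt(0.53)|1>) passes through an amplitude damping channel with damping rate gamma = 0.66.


For amplitude damping with parameter gamma on state sqrt(a)|0> + sqrt(b)|1>:
alpha^2 = 0.47, beta^2 = 0.53
P(|0>) = alpha^2 + gamma * beta^2
= 0.47 + 0.66 * 0.53
= 0.47 + 0.3498
= 0.8198

0.8198


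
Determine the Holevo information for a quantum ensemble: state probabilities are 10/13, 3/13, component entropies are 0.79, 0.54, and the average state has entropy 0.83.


chi = S(rho) - sum_i p_i * S(rho_i)
Weighted entropy = 10/13 * 0.79 + 3/13 * 0.54
= 0.7323
chi = 0.83 - 0.7323
= 0.0977

0.0977


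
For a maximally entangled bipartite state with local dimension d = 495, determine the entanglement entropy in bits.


For a maximally entangled state in d x d:
S = log2(d) = log2(495)
= 8.9513

8.9513


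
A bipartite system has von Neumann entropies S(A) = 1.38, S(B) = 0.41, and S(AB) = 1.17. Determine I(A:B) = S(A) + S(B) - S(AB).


I(A:B) = S(A) + S(B) - S(AB)
= 1.38 + 0.41 - 1.17
= 0.6200

0.6200


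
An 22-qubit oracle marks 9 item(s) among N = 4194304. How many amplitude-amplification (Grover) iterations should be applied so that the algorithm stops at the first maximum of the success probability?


After j Grover iterations the success probability is P(j) = sin^2((2j+1)*theta), where sin(theta) = sqrt(k/N).
N = 2^22 = 4194304, k = 9
sin(theta) = sqrt(k/N) = 0.00146484375
theta = arcsin(sqrt(k/N)) = 0.001464844274 rad
P(j) reaches its first maximum when (2j+1)*theta is as close as possible to pi/2, i.e. j = round(pi/(4*theta) - 1/2).
pi/(4*theta) - 1/2 = 535.6650
(For comparison, the common estimate pi/4 * sqrt(N/k) = 536.1651; the exact maximiser is used here.)
Optimal iterations = 536

536


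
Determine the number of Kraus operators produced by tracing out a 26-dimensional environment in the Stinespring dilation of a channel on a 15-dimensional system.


Tracing out the environment in an orthonormal basis {|i>_E} gives Kraus operators K_i = <i|_E U |0>_E.
Number of Kraus operators = dim(H_env) = d_env
= 26

26


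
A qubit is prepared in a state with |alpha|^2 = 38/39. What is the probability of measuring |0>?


|alpha|^2 = 38/39 = 0.9744
|beta|^2 = 1 - 38/39 = 1/39 = 0.0256
P(|0>) = |alpha|^2 = 0.9744

0.9744


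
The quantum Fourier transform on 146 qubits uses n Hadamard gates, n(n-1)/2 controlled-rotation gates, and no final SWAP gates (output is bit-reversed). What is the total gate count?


Hadamard gates: 146
Controlled rotations: n*(n-1)/2 = 146*145/2 = 10585
SWAP gates: 0 (omitted)
Total = 146 + 10585
= 10731

10731


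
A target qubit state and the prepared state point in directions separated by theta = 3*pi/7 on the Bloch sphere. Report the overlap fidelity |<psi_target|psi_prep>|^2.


For states separated by angle theta on Bloch sphere:
F = cos^2(theta/2)
theta = 3*pi/7 = 1.3464
theta/2 = 0.6732
cos(theta/2) = 0.7818
F = 0.6113

0.6113


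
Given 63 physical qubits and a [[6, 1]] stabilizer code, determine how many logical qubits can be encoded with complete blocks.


Each code block uses 6 physical qubits for 1 logical qubit(s).
Number of complete blocks = floor(63 / 6) = 10
Logical qubits = 10 * 1
= 10

10


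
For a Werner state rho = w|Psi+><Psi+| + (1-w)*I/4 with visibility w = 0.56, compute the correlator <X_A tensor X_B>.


|Psi+> = (|01> + |10>)/sqrt(2)
For the pure Bell state, <X_A X_B> = +1 (Bell-state Pauli correlator).
The maximally-mixed part I/4 has tr(I/4 * P tensor P) = 0 for any traceless Pauli P.
So <X_A X_B>_rho = w * (+1) + (1 - w) * 0
= 0.56 * (+1)
= 0.5600

0.5600


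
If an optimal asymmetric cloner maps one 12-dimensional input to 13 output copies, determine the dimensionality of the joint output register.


Output space = H^(tensor 13) where dim(H) = 12
dim = 12^13
= 144 (after 2 factors)
= 1728 (after 3 factors)
= 20736 (after 4 factors)
= 248832 (after 5 factors)
= 2985984 (after 6 factors)
= 35831808 (after 7 factors)
= 429981696 (after 8 factors)
= 5159780352 (after 9 factors)
= 61917364224 (after 10 factors)
= 743008370688 (after 11 factors)
= 8916100448256 (after 12 factors)
= 106993205379072 (after 13 factors)
= 106993205379072

106993205379072


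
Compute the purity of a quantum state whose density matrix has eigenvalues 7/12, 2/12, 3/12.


tr(rho^2) = sum of eigenvalues squared
= (7/12)^2 + (2/12)^2 + (3/12)^2
= (49 + 4 + 9) / 144
= 62/144
= 0.4306

0.4306


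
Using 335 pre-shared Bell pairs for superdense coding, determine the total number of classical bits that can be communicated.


Superdense coding allows 2 classical bits per shared entangled pair.
335 pair(s) -> 2 * 335 = 670 classical bits

670


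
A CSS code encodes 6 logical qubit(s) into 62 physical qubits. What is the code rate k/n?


Code rate R = k/n
= 6/62
= 0.0968

0.0968


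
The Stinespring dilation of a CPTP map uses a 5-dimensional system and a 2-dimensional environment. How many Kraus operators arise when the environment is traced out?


Tracing out the environment in an orthonormal basis {|i>_E} gives Kraus operators K_i = <i|_E U |0>_E.
Number of Kraus operators = dim(H_env) = d_env
= 2

2


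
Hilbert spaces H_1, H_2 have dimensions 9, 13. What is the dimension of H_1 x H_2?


dim(H_1 x H_2) = 9 * 13
= 117

117


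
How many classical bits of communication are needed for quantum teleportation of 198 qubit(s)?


Quantum teleportation requires 2 classical bits per qubit teleported.
198 qubit(s) -> 2 * 198 = 396 classical bits

396


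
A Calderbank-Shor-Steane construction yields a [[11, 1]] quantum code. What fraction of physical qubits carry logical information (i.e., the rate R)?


Code rate R = k/n
= 1/11
= 0.0909

0.0909


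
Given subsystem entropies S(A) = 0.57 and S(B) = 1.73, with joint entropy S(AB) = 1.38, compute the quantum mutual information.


I(A:B) = S(A) + S(B) - S(AB)
= 0.57 + 1.73 - 1.38
= 0.9200

0.9200


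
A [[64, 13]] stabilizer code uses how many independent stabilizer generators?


For an [[n,k]] stabilizer code:
Number of stabilizer generators = n - k
= 64 - 13
= 51

51


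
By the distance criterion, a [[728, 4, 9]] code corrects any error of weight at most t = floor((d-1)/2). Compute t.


Code parameters: [[728, 4, 9]], distance d = 9.
Number of correctable errors = floor((d-1)/2)
= floor((9 - 1)/2)
= floor(8/2)
= 4

4


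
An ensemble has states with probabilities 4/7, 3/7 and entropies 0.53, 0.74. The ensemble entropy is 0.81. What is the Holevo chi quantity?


chi = S(rho) - sum_i p_i * S(rho_i)
Weighted entropy = 4/7 * 0.53 + 3/7 * 0.74
= 0.6200
chi = 0.81 - 0.6200
= 0.1900

0.1900


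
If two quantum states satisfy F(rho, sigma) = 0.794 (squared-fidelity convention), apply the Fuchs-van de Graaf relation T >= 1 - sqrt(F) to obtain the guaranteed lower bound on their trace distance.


Fuchs-van de Graaf (squared-fidelity convention): 1 - sqrt(F) <= T <= sqrt(1 - F).
Lower bound: T >= 1 - sqrt(F)
sqrt(F) = sqrt(0.794) = 0.8911
T >= 1 - 0.8911
T >= 0.1089

0.1089


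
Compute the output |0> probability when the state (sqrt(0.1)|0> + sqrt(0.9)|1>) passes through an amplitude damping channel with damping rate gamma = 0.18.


For amplitude damping with parameter gamma on state sqrt(a)|0> + sqrt(b)|1>:
alpha^2 = 0.1, beta^2 = 0.9
P(|0>) = alpha^2 + gamma * beta^2
= 0.1 + 0.18 * 0.9
= 0.1 + 0.1620
= 0.2620

0.2620


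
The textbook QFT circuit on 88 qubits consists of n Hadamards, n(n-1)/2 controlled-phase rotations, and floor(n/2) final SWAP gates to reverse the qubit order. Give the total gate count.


Hadamard gates: 88
Controlled rotations: n*(n-1)/2 = 88*87/2 = 3828
SWAP gates: floor(n/2) = floor(88/2) = 44
Total = 88 + 3828 + 44
= 3960

3960


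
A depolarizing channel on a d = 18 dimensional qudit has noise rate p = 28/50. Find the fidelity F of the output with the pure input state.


F = (1-p) + p/d
= (1 - 0.5600) + 0.5600/18
= 0.4400 + 0.0311
= 0.4711

0.4711


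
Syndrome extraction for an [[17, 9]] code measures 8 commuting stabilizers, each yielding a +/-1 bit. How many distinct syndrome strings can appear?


Each stabilizer generator gives a binary (+1 or -1) measurement outcome.
With 8 independent generators:
Total syndromes = 2^8
= 256

256


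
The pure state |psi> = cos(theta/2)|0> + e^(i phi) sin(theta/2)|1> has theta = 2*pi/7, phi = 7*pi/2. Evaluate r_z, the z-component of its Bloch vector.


theta = 0.8976, phi = 10.9956
r_z = cos(theta) = 0.6235

0.6235


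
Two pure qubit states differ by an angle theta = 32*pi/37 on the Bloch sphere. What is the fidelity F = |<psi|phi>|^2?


For states separated by angle theta on Bloch sphere:
F = cos^2(theta/2)
theta = 32*pi/37 = 2.7171
theta/2 = 1.3585
cos(theta/2) = 0.2107
F = 0.0444

0.0444


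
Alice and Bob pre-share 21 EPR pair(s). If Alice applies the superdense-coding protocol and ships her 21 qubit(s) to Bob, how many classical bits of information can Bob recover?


Superdense coding allows 2 classical bits per shared entangled pair.
21 pair(s) -> 2 * 21 = 42 classical bits

42


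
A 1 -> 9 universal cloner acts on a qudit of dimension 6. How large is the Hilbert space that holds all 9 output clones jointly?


Output space = H^(tensor 9) where dim(H) = 6
dim = 6^9
= 36 (after 2 factors)
= 216 (after 3 factors)
= 1296 (after 4 factors)
= 7776 (after 5 factors)
= 46656 (after 6 factors)
= 279936 (after 7 factors)
= 1679616 (after 8 factors)
= 10077696 (after 9 factors)
= 10077696

10077696


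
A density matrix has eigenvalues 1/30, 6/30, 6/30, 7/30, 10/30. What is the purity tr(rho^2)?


tr(rho^2) = sum of eigenvalues squared
= (1/30)^2 + (6/30)^2 + (6/30)^2 + (7/30)^2 + (10/30)^2
= (1 + 36 + 36 + 49 + 100) / 900
= 222/900
= 0.2467

0.2467


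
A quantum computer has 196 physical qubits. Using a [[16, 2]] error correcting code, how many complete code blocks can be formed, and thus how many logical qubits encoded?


Each code block uses 16 physical qubits for 2 logical qubit(s).
Number of complete blocks = floor(196 / 16) = 12
Logical qubits = 12 * 2
= 24

24


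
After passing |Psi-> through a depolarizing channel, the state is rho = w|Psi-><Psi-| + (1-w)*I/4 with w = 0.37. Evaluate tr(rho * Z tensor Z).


|Psi-> = (|01> - |10>)/sqrt(2)
For the pure Bell state, <Z_A Z_B> = -1 (Bell-state Pauli correlator).
The maximally-mixed part I/4 has tr(I/4 * P tensor P) = 0 for any traceless Pauli P.
So <Z_A Z_B>_rho = w * (-1) + (1 - w) * 0
= 0.37 * (-1)
= -0.3700

-0.3700


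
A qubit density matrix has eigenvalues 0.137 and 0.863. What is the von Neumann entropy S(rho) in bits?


S = -p*log2(p) - (1-p)*log2(1-p)
p = 0.1370, 1-p = 0.8630
= -0.1370 * log2(0.1370) - 0.8630 * log2(0.8630)
= -(-0.3929) - (-0.1834)
= 0.5763

0.5763


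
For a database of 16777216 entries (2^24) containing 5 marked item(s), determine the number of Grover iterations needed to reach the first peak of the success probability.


After j Grover iterations the success probability is P(j) = sin^2((2j+1)*theta), where sin(theta) = sqrt(k/N).
N = 2^24 = 16777216, k = 5
sin(theta) = sqrt(k/N) = 0.0005459150336
theta = arcsin(sqrt(k/N)) = 0.0005459150607 rad
P(j) reaches its first maximum when (2j+1)*theta is as close as possible to pi/2, i.e. j = round(pi/(4*theta) - 1/2).
pi/(4*theta) - 1/2 = 1438.1820
(For comparison, the common estimate pi/4 * sqrt(N/k) = 1438.6821; the exact maximiser is used here.)
Optimal iterations = 1438

1438


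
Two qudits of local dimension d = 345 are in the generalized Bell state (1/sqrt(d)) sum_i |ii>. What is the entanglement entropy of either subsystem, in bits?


For a maximally entangled state in d x d:
S = log2(d) = log2(345)
= 8.4305

8.4305


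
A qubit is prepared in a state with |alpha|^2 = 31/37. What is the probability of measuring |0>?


|alpha|^2 = 31/37 = 0.8378
|beta|^2 = 1 - 31/37 = 6/37 = 0.1622
P(|0>) = |alpha|^2 = 0.8378

0.8378


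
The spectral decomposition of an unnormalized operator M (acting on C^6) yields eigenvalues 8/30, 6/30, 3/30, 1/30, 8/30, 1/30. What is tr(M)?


tr(M) = sum of eigenvalues
= 8/30 + 6/30 + 3/30 + 1/30 + 8/30 + 1/30
= 27/30
= 0.9000

0.9000


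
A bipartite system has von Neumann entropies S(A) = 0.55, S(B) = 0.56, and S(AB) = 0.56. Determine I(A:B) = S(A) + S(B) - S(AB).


I(A:B) = S(A) + S(B) - S(AB)
= 0.55 + 0.56 - 0.56
= 0.5500

0.5500


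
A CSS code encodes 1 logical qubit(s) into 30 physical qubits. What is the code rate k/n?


Code rate R = k/n
= 1/30
= 0.0333

0.0333


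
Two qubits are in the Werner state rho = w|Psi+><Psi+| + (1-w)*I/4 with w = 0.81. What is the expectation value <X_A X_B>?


|Psi+> = (|01> + |10>)/sqrt(2)
For the pure Bell state, <X_A X_B> = +1 (Bell-state Pauli correlator).
The maximally-mixed part I/4 has tr(I/4 * P tensor P) = 0 for any traceless Pauli P.
So <X_A X_B>_rho = w * (+1) + (1 - w) * 0
= 0.81 * (+1)
= 0.8100

0.8100


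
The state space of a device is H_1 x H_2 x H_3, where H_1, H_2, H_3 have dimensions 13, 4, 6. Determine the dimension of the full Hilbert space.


dim(H_1 x H_2 x H_3) = 13 * 4 * 6
= 52 * 6
= 312

312


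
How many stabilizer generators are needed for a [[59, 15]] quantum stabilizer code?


For an [[n,k]] stabilizer code:
Number of stabilizer generators = n - k
= 59 - 15
= 44

44


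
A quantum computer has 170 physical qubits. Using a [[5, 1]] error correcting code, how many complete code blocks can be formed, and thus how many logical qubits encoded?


Each code block uses 5 physical qubits for 1 logical qubit(s).
Number of complete blocks = floor(170 / 5) = 34
Logical qubits = 34 * 1
= 34

34


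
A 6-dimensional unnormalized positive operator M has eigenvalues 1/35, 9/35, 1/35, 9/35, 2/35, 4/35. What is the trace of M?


tr(M) = sum of eigenvalues
= 1/35 + 9/35 + 1/35 + 9/35 + 2/35 + 4/35
= 26/35
= 0.7429

0.7429


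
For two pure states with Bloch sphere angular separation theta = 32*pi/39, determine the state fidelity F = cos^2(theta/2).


For states separated by angle theta on Bloch sphere:
F = cos^2(theta/2)
theta = 32*pi/39 = 2.5777
theta/2 = 1.2889
cos(theta/2) = 0.2782
F = 0.0774

0.0774


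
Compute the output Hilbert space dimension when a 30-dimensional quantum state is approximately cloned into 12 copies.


Output space = H^(tensor 12) where dim(H) = 30
dim = 30^12
= 900 (after 2 factors)
= 27000 (after 3 factors)
= 810000 (after 4 factors)
= 24300000 (after 5 factors)
= 729000000 (after 6 factors)
= 21870000000 (after 7 factors)
= 656100000000 (after 8 factors)
= 19683000000000 (after 9 factors)
= 590490000000000 (after 10 factors)
= 17714700000000000 (after 11 factors)
= 531441000000000000 (after 12 factors)
= 531441000000000000

531441000000000000


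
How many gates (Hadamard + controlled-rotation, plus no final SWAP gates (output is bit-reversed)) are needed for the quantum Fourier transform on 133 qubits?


Hadamard gates: 133
Controlled rotations: n*(n-1)/2 = 133*132/2 = 8778
SWAP gates: 0 (omitted)
Total = 133 + 8778
= 8911

8911


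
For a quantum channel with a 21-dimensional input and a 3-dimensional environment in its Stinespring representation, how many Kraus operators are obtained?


Tracing out the environment in an orthonormal basis {|i>_E} gives Kraus operators K_i = <i|_E U |0>_E.
Number of Kraus operators = dim(H_env) = d_env
= 3

3


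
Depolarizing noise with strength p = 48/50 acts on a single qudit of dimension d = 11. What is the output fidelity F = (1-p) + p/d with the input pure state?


F = (1-p) + p/d
= (1 - 0.9600) + 0.9600/11
= 0.0400 + 0.0873
= 0.1273

0.1273


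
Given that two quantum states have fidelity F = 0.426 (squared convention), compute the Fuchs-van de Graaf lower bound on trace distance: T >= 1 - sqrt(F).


Fuchs-van de Graaf (squared-fidelity convention): 1 - sqrt(F) <= T <= sqrt(1 - F).
Lower bound: T >= 1 - sqrt(F)
sqrt(F) = sqrt(0.426) = 0.6527
T >= 1 - 0.6527
T >= 0.3473

0.3473


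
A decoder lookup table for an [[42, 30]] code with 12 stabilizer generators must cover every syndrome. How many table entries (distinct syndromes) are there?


Each stabilizer generator gives a binary (+1 or -1) measurement outcome.
With 12 independent generators:
Total syndromes = 2^12
= 4096

4096


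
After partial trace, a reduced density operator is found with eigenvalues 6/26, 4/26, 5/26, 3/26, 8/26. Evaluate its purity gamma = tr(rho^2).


tr(rho^2) = sum of eigenvalues squared
= (6/26)^2 + (4/26)^2 + (5/26)^2 + (3/26)^2 + (8/26)^2
= (36 + 16 + 25 + 9 + 64) / 676
= 150/676
= 0.2219

0.2219


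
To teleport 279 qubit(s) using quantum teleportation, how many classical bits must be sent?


Quantum teleportation requires 2 classical bits per qubit teleported.
279 qubit(s) -> 2 * 279 = 558 classical bits

558


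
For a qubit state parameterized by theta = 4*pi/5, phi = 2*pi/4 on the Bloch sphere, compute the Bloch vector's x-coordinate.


theta = 2.5133, phi = 1.5708
r_x = sin(theta)*cos(phi) = 0.5878 * 0.0000
r_x = 0.0000

0.0000


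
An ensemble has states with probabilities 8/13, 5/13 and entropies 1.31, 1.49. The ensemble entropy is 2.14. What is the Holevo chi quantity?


chi = S(rho) - sum_i p_i * S(rho_i)
Weighted entropy = 8/13 * 1.31 + 5/13 * 1.49
= 1.3792
chi = 2.14 - 1.3792
= 0.7608

0.7608


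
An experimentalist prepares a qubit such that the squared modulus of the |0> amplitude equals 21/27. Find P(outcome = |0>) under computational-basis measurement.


|alpha|^2 = 21/27 = 0.7778
|beta|^2 = 1 - 21/27 = 6/27 = 0.2222
P(|0>) = |alpha|^2 = 0.7778

0.7778
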